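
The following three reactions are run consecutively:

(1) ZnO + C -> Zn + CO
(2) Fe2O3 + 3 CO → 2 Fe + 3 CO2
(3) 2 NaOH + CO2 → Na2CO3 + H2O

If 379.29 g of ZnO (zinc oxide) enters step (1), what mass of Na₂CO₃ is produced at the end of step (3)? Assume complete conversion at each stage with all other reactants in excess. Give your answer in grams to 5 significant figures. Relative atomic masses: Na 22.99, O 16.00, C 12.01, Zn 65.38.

M(ZnO) = 65.38 + 16.00 = 81.38 g/mol.
M(Na2CO3) = 2(22.99) + 12.01 + 3(16.00) = 105.99 g/mol.
n(ZnO) = 379.29 / 81.38 = 4.66073 mol.
Reaction (1): ZnO→CO ratio 1:1 ⇒ n(CO) = 4.66073 mol.
Reaction (2): CO→CO2 ratio 3:3 ⇒ n(CO2) = 4.66073 mol.
Reaction (3): CO2→Na2CO3 ratio 1:1 ⇒ n(Na2CO3) = 4.66073 mol.
Mass of Na2CO3 = 4.66073 × 105.99 = 493.991 g.

493.99 g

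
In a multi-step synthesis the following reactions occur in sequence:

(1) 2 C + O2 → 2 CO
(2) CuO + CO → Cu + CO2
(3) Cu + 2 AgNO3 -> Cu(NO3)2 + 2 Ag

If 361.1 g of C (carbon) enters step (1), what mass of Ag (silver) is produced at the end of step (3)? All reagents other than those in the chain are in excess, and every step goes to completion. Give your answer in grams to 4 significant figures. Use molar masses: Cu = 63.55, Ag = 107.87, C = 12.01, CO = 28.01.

n(C) = 361.1 / 12.01 = 30.067 mol.
Reaction (1): C→CO ratio 2:2 ⇒ n(CO) = 30.067 mol.
Reaction (2): CO→Cu ratio 1:1 ⇒ n(Cu) = 30.067 mol.
Reaction (3): Cu→Ag ratio 1:2 ⇒ n(Ag) = 60.133 mol.
Mass of Ag = 60.133 × 107.87 = 6486.6 g.

6487 g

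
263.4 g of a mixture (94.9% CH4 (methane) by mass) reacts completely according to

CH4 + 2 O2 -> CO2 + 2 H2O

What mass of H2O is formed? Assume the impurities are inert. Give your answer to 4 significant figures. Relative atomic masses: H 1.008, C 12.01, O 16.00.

Mass of pure CH4 = 263.4 g × 0.949 = 249.97 g.
M(CH4) = 12.01 + 4(1.008) = 16.042 g/mol.
M(H2O) = 2(1.008) + 16.00 = 18.016 g/mol.
n(CH4) = 249.97 g / 16.042 g/mol = 15.582 mol.
From the equation the CH4:H2O mole ratio is 1:2, so n(H2O) = 15.582 × 2/1 = 31.164 mol.
Mass of H2O = 31.164 mol × 18.016 g/mol = 561.45 g.

561.5 g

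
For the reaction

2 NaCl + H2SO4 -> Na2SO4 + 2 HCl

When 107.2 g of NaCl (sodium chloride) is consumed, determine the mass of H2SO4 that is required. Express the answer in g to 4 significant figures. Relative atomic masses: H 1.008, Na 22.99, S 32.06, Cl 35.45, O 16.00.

89.95 g

M(NaCl) = 22.99 + 35.45 = 58.44 g/mol.
M(H2SO4) = 2(1.008) + 32.06 + 4(16.00) = 98.076 g/mol.
n(NaCl) = 107.20 g / 58.44 g/mol = 1.8344 mol.
From the equation the NaCl:H2SO4 mole ratio is 2:1, so n(H2SO4) = 1.8344 × 1/2 = 0.91718 mol.
Mass of H2SO4 = 0.91718 mol × 98.076 g/mol = 89.953 g.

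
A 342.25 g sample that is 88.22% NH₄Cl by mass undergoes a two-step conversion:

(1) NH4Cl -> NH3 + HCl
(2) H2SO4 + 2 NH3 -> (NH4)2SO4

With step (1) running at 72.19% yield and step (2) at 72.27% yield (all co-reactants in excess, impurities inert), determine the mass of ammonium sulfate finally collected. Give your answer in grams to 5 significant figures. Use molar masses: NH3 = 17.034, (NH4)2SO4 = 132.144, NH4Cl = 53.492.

Pure NH4Cl = 342.25 × 0.8822 = 301.933 g.
n(NH4Cl) = 301.933 / 53.492 = 5.64445 mol.
Step 1 (NH4Cl:NH3 = 1:1): theoretical n(NH3) = 5.64445 mol; at 72.19% yield, n(NH3) = 4.07473 mol.
Step 2 (NH3:(NH4)2SO4 = 2:1): theoretical n((NH4)2SO4) = 2.03736 mol, so theoretical mass = 2.03736 × 132.144 = 269.225 g.
At 72.27% yield, actual mass of (NH4)2SO4 = 269.225 × 0.7227 = 194.569 g.

194.57 g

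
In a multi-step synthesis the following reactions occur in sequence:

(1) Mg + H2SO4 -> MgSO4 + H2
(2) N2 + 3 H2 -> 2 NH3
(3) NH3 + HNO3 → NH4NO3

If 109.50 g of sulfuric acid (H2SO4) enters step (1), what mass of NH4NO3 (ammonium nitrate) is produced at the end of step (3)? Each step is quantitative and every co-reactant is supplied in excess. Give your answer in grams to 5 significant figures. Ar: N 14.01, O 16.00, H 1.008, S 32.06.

M(H2SO4) = 2(1.008) + 32.06 + 4(16.00) = 98.076 g/mol.
M(NH4NO3) = 2(14.01) + 4(1.008) + 3(16.00) = 80.052 g/mol.
n(H2SO4) = 109.50 / 98.076 = 1.11648 mol.
Reaction (1): H2SO4→H2 ratio 1:1 ⇒ n(H2) = 1.11648 mol.
Reaction (2): H2→NH3 ratio 3:2 ⇒ n(NH3) = 0.744321 mol.
Reaction (3): NH3→NH4NO3 ratio 1:1 ⇒ n(NH4NO3) = 0.744321 mol.
Mass of NH4NO3 = 0.744321 × 80.052 = 59.5844 g.

59.584 g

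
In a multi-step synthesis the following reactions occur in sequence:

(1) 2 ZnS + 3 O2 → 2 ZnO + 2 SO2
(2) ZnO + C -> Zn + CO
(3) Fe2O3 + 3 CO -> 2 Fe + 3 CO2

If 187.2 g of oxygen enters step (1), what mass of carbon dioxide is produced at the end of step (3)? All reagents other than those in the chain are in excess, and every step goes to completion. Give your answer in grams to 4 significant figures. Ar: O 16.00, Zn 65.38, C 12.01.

171.6 g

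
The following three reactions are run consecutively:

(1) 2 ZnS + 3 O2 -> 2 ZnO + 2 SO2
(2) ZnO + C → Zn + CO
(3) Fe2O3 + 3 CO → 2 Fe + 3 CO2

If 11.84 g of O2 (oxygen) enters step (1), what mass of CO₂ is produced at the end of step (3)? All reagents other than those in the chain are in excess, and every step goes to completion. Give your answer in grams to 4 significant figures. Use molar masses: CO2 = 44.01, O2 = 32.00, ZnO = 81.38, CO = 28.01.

n(O2) = 11.84 / 32.00 = 0.37000 mol.
Reaction (1): O2→ZnO ratio 3:2 ⇒ n(ZnO) = 0.24667 mol.
Reaction (2): ZnO→CO ratio 1:1 ⇒ n(CO) = 0.24667 mol.
Reaction (3): CO→CO2 ratio 3:3 ⇒ n(CO2) = 0.24667 mol.
Mass of CO2 = 0.24667 × 44.01 = 10.856 g.

10.86 g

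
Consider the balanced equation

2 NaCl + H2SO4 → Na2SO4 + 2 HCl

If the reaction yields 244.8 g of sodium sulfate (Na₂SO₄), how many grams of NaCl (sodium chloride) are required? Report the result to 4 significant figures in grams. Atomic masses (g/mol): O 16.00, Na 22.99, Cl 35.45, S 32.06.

201.4 g

M(Na2SO4) = 2(22.99) + 32.06 + 4(16.00) = 142.04 g/mol.
M(NaCl) = 22.99 + 35.45 = 58.44 g/mol.
n(Na2SO4) = 244.80 g / 142.04 g/mol = 1.7235 mol.
From the equation the Na2SO4:NaCl mole ratio is 1:2, so n(NaCl) = 1.7235 × 2/1 = 3.4469 mol.
Mass of NaCl = 3.4469 mol × 58.44 g/mol = 201.44 g.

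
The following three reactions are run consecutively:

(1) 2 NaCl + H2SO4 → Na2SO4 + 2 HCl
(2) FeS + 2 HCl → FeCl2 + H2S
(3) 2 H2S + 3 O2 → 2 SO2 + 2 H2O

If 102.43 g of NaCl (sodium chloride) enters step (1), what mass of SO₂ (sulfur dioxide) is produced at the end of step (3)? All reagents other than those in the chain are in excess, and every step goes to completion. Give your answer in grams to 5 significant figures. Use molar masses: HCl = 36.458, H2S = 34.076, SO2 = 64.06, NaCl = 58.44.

56.140 g

n(NaCl) = 102.43 / 58.44 = 1.75274 mol.
Reaction (1): NaCl→HCl ratio 2:2 ⇒ n(HCl) = 1.75274 mol.
Reaction (2): HCl→H2S ratio 2:1 ⇒ n(H2S) = 0.876369 mol.
Reaction (3): H2S→SO2 ratio 2:2 ⇒ n(SO2) = 0.876369 mol.
Mass of SO2 = 0.876369 × 64.06 = 56.1402 g.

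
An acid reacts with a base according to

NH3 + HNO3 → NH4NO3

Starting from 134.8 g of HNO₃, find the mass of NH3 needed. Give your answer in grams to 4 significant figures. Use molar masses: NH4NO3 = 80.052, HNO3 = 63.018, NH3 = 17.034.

36.44 g

n(HNO3) = 134.80 g / 63.018 g/mol = 2.1391 mol.
From the equation the HNO3:NH3 mole ratio is 1:1, so n(NH3) = 2.1391 × 1/1 = 2.1391 mol.
Mass of NH3 = 2.1391 mol × 17.034 g/mol = 36.437 g.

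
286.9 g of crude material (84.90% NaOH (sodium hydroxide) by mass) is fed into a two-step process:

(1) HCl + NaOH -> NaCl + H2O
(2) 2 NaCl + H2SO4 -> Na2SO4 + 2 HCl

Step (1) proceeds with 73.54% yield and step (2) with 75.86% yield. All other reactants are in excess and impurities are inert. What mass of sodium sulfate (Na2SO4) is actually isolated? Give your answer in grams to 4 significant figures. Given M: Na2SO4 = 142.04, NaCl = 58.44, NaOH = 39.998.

241.3 g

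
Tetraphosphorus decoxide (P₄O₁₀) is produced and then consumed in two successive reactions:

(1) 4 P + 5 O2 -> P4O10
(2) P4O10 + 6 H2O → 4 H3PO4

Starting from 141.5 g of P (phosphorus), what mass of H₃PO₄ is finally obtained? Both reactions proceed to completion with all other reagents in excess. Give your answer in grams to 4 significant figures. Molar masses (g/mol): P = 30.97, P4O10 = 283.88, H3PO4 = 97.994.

447.7 g

n(P) = 141.50 / 30.97 = 4.5689 mol.
Step 1 gives a 4:1 ratio of P to P4O10, so n(P4O10) = 1.1422 mol.
In step 2 the P4O10:H3PO4 ratio is 1:4, so n(H3PO4) = 4.5689 mol.
Mass of H3PO4 = 4.5689 × 97.994 = 447.73 g.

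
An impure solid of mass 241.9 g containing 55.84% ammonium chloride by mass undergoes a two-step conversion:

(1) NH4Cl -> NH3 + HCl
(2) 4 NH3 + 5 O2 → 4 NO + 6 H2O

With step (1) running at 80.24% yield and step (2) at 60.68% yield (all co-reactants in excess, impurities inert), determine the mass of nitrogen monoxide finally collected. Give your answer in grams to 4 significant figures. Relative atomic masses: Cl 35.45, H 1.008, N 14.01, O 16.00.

Pure NH4Cl = 241.9 × 0.5584 = 135.08 g.
M(NH4Cl) = 14.01 + 4(1.008) + 35.45 = 53.492 g/mol.
M(NO) = 14.01 + 16.00 = 30.01 g/mol.
n(NH4Cl) = 135.08 / 53.492 = 2.5252 mol.
Step 1 (NH4Cl:NH3 = 1:1): theoretical n(NH3) = 2.5252 mol; at 80.24% yield, n(NH3) = 2.0262 mol.
Step 2 (NH3:NO = 4:4): theoretical n(NO) = 2.0262 mol, so theoretical mass = 2.0262 × 30.01 = 60.806 g.
At 60.68% yield, actual mass of NO = 60.806 × 0.6068 = 36.897 g.

36.90 g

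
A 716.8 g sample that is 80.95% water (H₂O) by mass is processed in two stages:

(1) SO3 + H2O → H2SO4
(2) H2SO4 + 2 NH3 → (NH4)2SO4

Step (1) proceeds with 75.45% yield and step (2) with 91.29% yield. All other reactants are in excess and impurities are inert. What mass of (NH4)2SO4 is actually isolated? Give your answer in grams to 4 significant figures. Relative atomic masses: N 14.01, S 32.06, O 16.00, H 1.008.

2931 g

Pure H2O = 716.8 × 0.8095 = 580.25 g.
M(H2O) = 2(1.008) + 16.00 = 18.016 g/mol.
M((NH4)2SO4) = 2(14.01) + 8(1.008) + 32.06 + 4(16.00) = 132.144 g/mol.
n(H2O) = 580.25 / 18.016 = 32.207 mol.
Step 1 (H2O:H2SO4 = 1:1): theoretical n(H2SO4) = 32.207 mol; at 75.45% yield, n(H2SO4) = 24.301 mol.
Step 2 (H2SO4:(NH4)2SO4 = 1:1): theoretical n((NH4)2SO4) = 24.301 mol, so theoretical mass = 24.301 × 132.144 = 3211.2 g.
At 91.29% yield, actual mass of (NH4)2SO4 = 3211.2 × 0.9129 = 2931.5 g.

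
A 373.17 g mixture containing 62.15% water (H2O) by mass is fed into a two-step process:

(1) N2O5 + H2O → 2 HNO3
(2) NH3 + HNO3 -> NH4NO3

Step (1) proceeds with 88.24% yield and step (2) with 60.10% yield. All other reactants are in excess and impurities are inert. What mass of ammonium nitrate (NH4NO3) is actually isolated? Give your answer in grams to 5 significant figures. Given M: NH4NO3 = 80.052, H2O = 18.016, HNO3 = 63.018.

1093.0 g

Pure H2O = 373.17 × 0.6215 = 231.925 g.
n(H2O) = 231.925 / 18.016 = 12.8733 mol.
Step 1 (H2O:HNO3 = 1:2): theoretical n(HNO3) = 25.7466 mol; at 88.24% yield, n(HNO3) = 22.7188 mol.
Step 2 (HNO3:NH4NO3 = 1:1): theoretical n(NH4NO3) = 22.7188 mol, so theoretical mass = 22.7188 × 80.052 = 1818.68 g.
At 60.10% yield, actual mass of NH4NO3 = 1818.68 × 0.6010 = 1093.03 g.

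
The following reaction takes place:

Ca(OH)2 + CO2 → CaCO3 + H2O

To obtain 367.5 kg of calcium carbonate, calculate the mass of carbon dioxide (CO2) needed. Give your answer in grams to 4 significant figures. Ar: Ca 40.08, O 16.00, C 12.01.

161600 g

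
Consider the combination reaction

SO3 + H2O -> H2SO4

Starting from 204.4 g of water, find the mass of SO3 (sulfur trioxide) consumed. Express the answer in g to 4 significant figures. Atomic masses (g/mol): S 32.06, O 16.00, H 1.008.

M(H2O) = 2(1.008) + 16.00 = 18.016 g/mol.
M(SO3) = 32.06 + 3(16.00) = 80.06 g/mol.
n(H2O) = 204.40 g / 18.016 g/mol = 11.345 mol.
From the equation the H2O:SO3 mole ratio is 1:1, so n(SO3) = 11.345 × 1/1 = 11.345 mol.
Mass of SO3 = 11.345 mol × 80.06 g/mol = 908.32 g.

908.3 g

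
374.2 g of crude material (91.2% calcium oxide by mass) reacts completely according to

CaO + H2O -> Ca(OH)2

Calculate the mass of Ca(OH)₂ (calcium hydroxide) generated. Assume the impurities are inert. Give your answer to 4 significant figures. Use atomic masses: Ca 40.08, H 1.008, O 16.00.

Mass of pure CaO = 374.2 g × 0.912 = 341.27 g.
M(CaO) = 40.08 + 16.00 = 56.08 g/mol.
M(Ca(OH)2) = 40.08 + 2(16.00) + 2(1.008) = 74.096 g/mol.
n(CaO) = 341.27 g / 56.08 g/mol = 6.0854 mol.
From the equation the CaO:Ca(OH)2 mole ratio is 1:1, so n(Ca(OH)2) = 6.0854 × 1/1 = 6.0854 mol.
Mass of Ca(OH)2 = 6.0854 mol × 74.096 g/mol = 450.91 g.

450.9 g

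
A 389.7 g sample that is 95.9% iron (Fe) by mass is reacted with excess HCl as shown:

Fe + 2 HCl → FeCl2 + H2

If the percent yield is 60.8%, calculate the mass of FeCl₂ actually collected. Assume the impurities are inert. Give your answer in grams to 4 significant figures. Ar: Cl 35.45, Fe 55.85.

515.7 g

Pure Fe available = 389.7 g × 0.959 = 373.72 g.
M(Fe) = 55.85 g/mol.
M(FeCl2) = 55.85 + 2(35.45) = 126.75 g/mol.
n(Fe) = 373.72 g / 55.85 g/mol = 6.6915 mol.
From the equation the Fe:FeCl2 mole ratio is 1:1, so n(FeCl2) = 6.6915 × 1/1 = 6.6915 mol.
Mass of FeCl2 = 6.6915 mol × 126.75 g/mol = 848.15 g.
Actual mass collected = 848.15 g × 0.608 = 515.68 g.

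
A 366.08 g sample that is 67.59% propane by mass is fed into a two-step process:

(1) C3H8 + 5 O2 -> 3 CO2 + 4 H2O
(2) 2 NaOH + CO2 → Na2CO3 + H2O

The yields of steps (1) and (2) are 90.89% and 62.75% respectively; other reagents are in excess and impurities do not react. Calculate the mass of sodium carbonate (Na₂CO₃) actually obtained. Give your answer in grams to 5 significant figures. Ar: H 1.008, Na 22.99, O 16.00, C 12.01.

1017.6 g

Pure C3H8 = 366.08 × 0.6759 = 247.433 g.
M(C3H8) = 3(12.01) + 8(1.008) = 44.094 g/mol.
M(Na2CO3) = 2(22.99) + 12.01 + 3(16.00) = 105.99 g/mol.
n(C3H8) = 247.433 / 44.094 = 5.61150 mol.
Step 1 (C3H8:CO2 = 1:3): theoretical n(CO2) = 16.8345 mol; at 90.89% yield, n(CO2) = 15.3009 mol.
Step 2 (CO2:Na2CO3 = 1:1): theoretical n(Na2CO3) = 15.3009 mol, so theoretical mass = 15.3009 × 105.99 = 1621.74 g.
At 62.75% yield, actual mass of Na2CO3 = 1621.74 × 0.6275 = 1017.64 g.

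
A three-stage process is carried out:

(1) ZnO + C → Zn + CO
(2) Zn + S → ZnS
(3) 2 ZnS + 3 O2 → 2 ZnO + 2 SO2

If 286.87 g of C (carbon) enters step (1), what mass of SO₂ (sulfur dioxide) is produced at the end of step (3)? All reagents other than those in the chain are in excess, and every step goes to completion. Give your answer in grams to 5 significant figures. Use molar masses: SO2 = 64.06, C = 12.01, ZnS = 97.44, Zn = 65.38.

n(C) = 286.87 / 12.01 = 23.8859 mol.
Reaction (1): C→Zn ratio 1:1 ⇒ n(Zn) = 23.8859 mol.
Reaction (2): Zn→ZnS ratio 1:1 ⇒ n(ZnS) = 23.8859 mol.
Reaction (3): ZnS→SO2 ratio 2:2 ⇒ n(SO2) = 23.8859 mol.
Mass of SO2 = 23.8859 × 64.06 = 1530.13 g.

1530.1 g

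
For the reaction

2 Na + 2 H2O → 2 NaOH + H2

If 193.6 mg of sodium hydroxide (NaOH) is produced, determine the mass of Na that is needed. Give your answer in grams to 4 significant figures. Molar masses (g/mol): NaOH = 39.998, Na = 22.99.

Convert: 193.6 mg = 0.19360 g.
n(NaOH) = 0.19360 g / 39.998 g/mol = 0.0048402 mol.
From the equation the NaOH:Na mole ratio is 2:2, so n(Na) = 0.0048402 × 2/2 = 0.0048402 mol.
Mass of Na = 0.0048402 mol × 22.99 g/mol = 0.11128 g.

0.1113 g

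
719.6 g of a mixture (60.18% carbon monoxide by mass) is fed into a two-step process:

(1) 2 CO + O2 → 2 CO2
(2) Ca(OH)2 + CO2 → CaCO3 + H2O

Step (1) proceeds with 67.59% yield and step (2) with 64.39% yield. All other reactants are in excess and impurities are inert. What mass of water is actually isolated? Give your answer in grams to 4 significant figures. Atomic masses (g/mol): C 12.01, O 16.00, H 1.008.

Pure CO = 719.6 × 0.6018 = 433.06 g.
M(CO) = 12.01 + 16.00 = 28.01 g/mol.
M(H2O) = 2(1.008) + 16.00 = 18.016 g/mol.
n(CO) = 433.06 / 28.01 = 15.461 mol.
Step 1 (CO:CO2 = 2:2): theoretical n(CO2) = 15.461 mol; at 67.59% yield, n(CO2) = 10.450 mol.
Step 2 (CO2:H2O = 1:1): theoretical n(H2O) = 10.450 mol, so theoretical mass = 10.450 × 18.016 = 188.27 g.
At 64.39% yield, actual mass of H2O = 188.27 × 0.6439 = 121.22 g.

121.2 g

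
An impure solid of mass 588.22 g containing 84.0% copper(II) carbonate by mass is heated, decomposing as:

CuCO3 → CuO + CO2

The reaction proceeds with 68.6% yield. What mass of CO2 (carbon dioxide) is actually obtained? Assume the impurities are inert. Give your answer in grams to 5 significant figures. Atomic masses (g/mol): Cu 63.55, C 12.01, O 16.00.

120.73 g

Pure CuCO3 available = 588.22 g × 0.840 = 494.105 g.
M(CuCO3) = 63.55 + 12.01 + 3(16.00) = 123.56 g/mol.
M(CO2) = 12.01 + 2(16.00) = 44.01 g/mol.
n(CuCO3) = 494.105 g / 123.56 g/mol = 3.99891 mol.
From the equation the CuCO3:CO2 mole ratio is 1:1, so n(CO2) = 3.99891 × 1/1 = 3.99891 mol.
Mass of CO2 = 3.99891 mol × 44.01 g/mol = 175.992 g.
Actual mass collected = 175.992 g × 0.686 = 120.730 g.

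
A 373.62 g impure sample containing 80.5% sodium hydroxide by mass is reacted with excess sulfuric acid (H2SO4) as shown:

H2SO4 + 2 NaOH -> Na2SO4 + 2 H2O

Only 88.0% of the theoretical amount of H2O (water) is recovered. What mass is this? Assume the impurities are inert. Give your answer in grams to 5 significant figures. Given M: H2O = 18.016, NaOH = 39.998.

Pure NaOH available = 373.62 g × 0.805 = 300.764 g.
n(NaOH) = 300.764 g / 39.998 g/mol = 7.51948 mol.
From the equation the NaOH:H2O mole ratio is 2:2, so n(H2O) = 7.51948 × 2/2 = 7.51948 mol.
Mass of H2O = 7.51948 mol × 18.016 g/mol = 135.471 g.
Actual mass collected = 135.471 g × 0.880 = 119.214 g.

119.21 g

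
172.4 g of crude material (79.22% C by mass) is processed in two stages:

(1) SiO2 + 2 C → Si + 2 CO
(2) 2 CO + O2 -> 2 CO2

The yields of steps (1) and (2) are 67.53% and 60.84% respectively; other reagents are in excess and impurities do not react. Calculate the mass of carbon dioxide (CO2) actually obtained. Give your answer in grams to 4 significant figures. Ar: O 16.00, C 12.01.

205.6 g

Pure C = 172.4 × 0.7922 = 136.58 g.
M(C) = 12.01 g/mol.
M(CO2) = 12.01 + 2(16.00) = 44.01 g/mol.
n(C) = 136.58 / 12.01 = 11.372 mol.
Step 1 (C:CO = 2:2): theoretical n(CO) = 11.372 mol; at 67.53% yield, n(CO) = 7.6794 mol.
Step 2 (CO:CO2 = 2:2): theoretical n(CO2) = 7.6794 mol, so theoretical mass = 7.6794 × 44.01 = 337.97 g.
At 60.84% yield, actual mass of CO2 = 337.97 × 0.6084 = 205.62 g.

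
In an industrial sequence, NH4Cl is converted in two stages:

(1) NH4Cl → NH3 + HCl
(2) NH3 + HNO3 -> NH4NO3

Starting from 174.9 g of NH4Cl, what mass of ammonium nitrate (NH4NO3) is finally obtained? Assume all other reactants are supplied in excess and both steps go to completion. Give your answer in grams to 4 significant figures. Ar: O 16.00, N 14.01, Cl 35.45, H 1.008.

M(NH4Cl) = 14.01 + 4(1.008) + 35.45 = 53.492 g/mol.
M(NH4NO3) = 2(14.01) + 4(1.008) + 3(16.00) = 80.052 g/mol.
n(NH4Cl) = 174.90 / 53.492 = 3.2696 mol.
Step 1 gives a 1:1 ratio of NH4Cl to NH3, so n(NH3) = 3.2696 mol.
In step 2 the NH3:NH4NO3 ratio is 1:1, so n(NH4NO3) = 3.2696 mol.
Mass of NH4NO3 = 3.2696 × 80.052 = 261.74 g.

261.7 g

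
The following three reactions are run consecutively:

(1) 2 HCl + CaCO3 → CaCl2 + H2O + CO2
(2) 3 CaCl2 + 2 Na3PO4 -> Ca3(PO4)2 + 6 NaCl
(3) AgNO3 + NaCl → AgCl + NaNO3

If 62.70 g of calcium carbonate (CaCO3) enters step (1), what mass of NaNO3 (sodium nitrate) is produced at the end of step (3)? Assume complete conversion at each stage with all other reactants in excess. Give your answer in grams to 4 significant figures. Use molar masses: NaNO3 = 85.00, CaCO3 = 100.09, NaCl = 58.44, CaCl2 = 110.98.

106.5 g

n(CaCO3) = 62.70 / 100.09 = 0.62644 mol.
Reaction (1): CaCO3→CaCl2 ratio 1:1 ⇒ n(CaCl2) = 0.62644 mol.
Reaction (2): CaCl2→NaCl ratio 3:6 ⇒ n(NaCl) = 1.2529 mol.
Reaction (3): NaCl→NaNO3 ratio 1:1 ⇒ n(NaNO3) = 1.2529 mol.
Mass of NaNO3 = 1.2529 × 85.00 = 106.49 g.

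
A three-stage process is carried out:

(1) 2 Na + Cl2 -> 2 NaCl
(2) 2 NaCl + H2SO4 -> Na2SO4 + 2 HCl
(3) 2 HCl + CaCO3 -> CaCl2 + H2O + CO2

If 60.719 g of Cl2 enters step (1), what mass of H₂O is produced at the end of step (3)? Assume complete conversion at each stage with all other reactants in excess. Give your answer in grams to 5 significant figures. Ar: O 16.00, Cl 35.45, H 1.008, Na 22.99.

M(Cl2) = 2(35.45) = 70.90 g/mol.
M(H2O) = 2(1.008) + 16.00 = 18.016 g/mol.
n(Cl2) = 60.719 / 70.90 = 0.856403 mol.
Reaction (1): Cl2→NaCl ratio 1:2 ⇒ n(NaCl) = 1.71281 mol.
Reaction (2): NaCl→HCl ratio 2:2 ⇒ n(HCl) = 1.71281 mol.
Reaction (3): HCl→H2O ratio 2:1 ⇒ n(H2O) = 0.856403 mol.
Mass of H2O = 0.856403 × 18.016 = 15.4290 g.

15.429 g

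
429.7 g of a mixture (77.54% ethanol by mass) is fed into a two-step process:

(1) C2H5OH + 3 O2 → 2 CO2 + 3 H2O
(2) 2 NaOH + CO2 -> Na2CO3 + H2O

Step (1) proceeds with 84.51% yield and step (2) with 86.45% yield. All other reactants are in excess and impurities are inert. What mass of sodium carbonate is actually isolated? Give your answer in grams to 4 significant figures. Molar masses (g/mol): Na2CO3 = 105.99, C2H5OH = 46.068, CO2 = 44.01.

Pure C2H5OH = 429.7 × 0.7754 = 333.19 g.
n(C2H5OH) = 333.19 / 46.068 = 7.2326 mol.
Step 1 (C2H5OH:CO2 = 1:2): theoretical n(CO2) = 14.465 mol; at 84.51% yield, n(CO2) = 12.224 mol.
Step 2 (CO2:Na2CO3 = 1:1): theoretical n(Na2CO3) = 12.224 mol, so theoretical mass = 12.224 × 105.99 = 1295.7 g.
At 86.45% yield, actual mass of Na2CO3 = 1295.7 × 0.8645 = 1120.1 g.

1120 g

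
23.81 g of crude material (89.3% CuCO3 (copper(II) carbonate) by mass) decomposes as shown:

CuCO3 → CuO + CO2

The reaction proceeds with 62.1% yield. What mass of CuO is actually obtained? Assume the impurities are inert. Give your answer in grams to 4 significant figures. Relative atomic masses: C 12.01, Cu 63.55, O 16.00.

8.501 g

Pure CuCO3 available = 23.81 g × 0.893 = 21.262 g.
M(CuCO3) = 63.55 + 12.01 + 3(16.00) = 123.56 g/mol.
M(CuO) = 63.55 + 16.00 = 79.55 g/mol.
n(CuCO3) = 21.262 g / 123.56 g/mol = 0.17208 mol.
From the equation the CuCO3:CuO mole ratio is 1:1, so n(CuO) = 0.17208 × 1/1 = 0.17208 mol.
Mass of CuO = 0.17208 mol × 79.55 g/mol = 13.689 g.
Actual mass collected = 13.689 g × 0.621 = 8.5009 g.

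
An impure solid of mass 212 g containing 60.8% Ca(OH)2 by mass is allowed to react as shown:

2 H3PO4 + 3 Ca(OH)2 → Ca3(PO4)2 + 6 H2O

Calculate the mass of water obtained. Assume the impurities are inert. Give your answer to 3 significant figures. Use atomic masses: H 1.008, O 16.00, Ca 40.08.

62.7 g

Mass of pure Ca(OH)2 = 212 g × 0.608 = 128.9 g.
M(Ca(OH)2) = 40.08 + 2(16.00) + 2(1.008) = 74.096 g/mol.
M(H2O) = 2(1.008) + 16.00 = 18.016 g/mol.
n(Ca(OH)2) = 128.9 g / 74.096 g/mol = 1.740 mol.
From the equation the Ca(OH)2:H2O mole ratio is 3:6, so n(H2O) = 1.740 × 6/3 = 3.479 mol.
Mass of H2O = 3.479 mol × 18.016 g/mol = 62.68 g.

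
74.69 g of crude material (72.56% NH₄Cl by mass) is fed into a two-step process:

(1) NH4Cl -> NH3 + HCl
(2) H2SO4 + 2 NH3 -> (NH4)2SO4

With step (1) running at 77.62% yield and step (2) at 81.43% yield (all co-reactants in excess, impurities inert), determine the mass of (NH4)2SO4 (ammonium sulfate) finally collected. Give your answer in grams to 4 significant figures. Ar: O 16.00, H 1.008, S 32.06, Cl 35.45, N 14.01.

42.31 g

Pure NH4Cl = 74.69 × 0.7256 = 54.195 g.
M(NH4Cl) = 14.01 + 4(1.008) + 35.45 = 53.492 g/mol.
M((NH4)2SO4) = 2(14.01) + 8(1.008) + 32.06 + 4(16.00) = 132.144 g/mol.
n(NH4Cl) = 54.195 / 53.492 = 1.0131 mol.
Step 1 (NH4Cl:NH3 = 1:1): theoretical n(NH3) = 1.0131 mol; at 77.62% yield, n(NH3) = 0.78640 mol.
Step 2 (NH3:(NH4)2SO4 = 2:1): theoretical n((NH4)2SO4) = 0.39320 mol, so theoretical mass = 0.39320 × 132.144 = 51.959 g.
At 81.43% yield, actual mass of (NH4)2SO4 = 51.959 × 0.8143 = 42.310 g.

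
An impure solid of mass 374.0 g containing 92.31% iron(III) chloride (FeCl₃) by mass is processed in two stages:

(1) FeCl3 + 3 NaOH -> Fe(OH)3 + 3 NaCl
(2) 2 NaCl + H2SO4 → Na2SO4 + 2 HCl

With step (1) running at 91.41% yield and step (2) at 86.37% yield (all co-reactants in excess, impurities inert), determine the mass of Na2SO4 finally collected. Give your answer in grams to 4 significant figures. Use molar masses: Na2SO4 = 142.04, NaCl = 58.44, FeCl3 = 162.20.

Pure FeCl3 = 374.0 × 0.9231 = 345.24 g.
n(FeCl3) = 345.24 / 162.20 = 2.1285 mol.
Step 1 (FeCl3:NaCl = 1:3): theoretical n(NaCl) = 6.3854 mol; at 91.41% yield, n(NaCl) = 5.8369 mol.
Step 2 (NaCl:Na2SO4 = 2:1): theoretical n(Na2SO4) = 2.9185 mol, so theoretical mass = 2.9185 × 142.04 = 414.54 g.
At 86.37% yield, actual mass of Na2SO4 = 414.54 × 0.8637 = 358.04 g.

358.0 g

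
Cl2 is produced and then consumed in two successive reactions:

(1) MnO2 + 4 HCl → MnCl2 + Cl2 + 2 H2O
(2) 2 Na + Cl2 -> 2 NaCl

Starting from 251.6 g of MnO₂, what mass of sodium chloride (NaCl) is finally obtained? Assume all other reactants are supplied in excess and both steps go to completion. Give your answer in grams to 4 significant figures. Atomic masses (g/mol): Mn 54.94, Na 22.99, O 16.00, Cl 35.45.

338.2 g

M(MnO2) = 54.94 + 2(16.00) = 86.94 g/mol.
M(NaCl) = 22.99 + 35.45 = 58.44 g/mol.
n(MnO2) = 251.60 / 86.94 = 2.8939 mol.
Step 1 gives a 1:1 ratio of MnO2 to Cl2, so n(Cl2) = 2.8939 mol.
In step 2 the Cl2:NaCl ratio is 1:2, so n(NaCl) = 5.7879 mol.
Mass of NaCl = 5.7879 × 58.44 = 338.24 g.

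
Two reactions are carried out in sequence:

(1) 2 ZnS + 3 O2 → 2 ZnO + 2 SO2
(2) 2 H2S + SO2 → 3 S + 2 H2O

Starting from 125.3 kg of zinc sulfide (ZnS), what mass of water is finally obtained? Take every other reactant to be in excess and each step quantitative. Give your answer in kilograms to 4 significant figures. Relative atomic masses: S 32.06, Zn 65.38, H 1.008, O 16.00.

46.33 kg

M(ZnS) = 65.38 + 32.06 = 97.44 g/mol.
M(H2O) = 2(1.008) + 16.00 = 18.016 g/mol.
125.3 kg = 125300 g.
n(ZnS) = 125300 / 97.44 = 1285.9 mol.
Step 1 gives a 2:2 ratio of ZnS to SO2, so n(SO2) = 1285.9 mol.
In step 2 the SO2:H2O ratio is 1:2, so n(H2O) = 2571.8 mol.
Mass of H2O = 2571.8 × 18.016 = 46334 g = 46.33 kg.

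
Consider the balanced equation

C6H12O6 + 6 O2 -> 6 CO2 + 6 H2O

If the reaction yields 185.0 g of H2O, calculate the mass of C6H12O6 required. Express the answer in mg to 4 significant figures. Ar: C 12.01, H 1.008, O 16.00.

308300 mg

M(H2O) = 2(1.008) + 16.00 = 18.016 g/mol.
M(C6H12O6) = 6(12.01) + 12(1.008) + 6(16.00) = 180.156 g/mol.
n(H2O) = 185.00 g / 18.016 g/mol = 10.269 mol.
From the equation the H2O:C6H12O6 mole ratio is 6:1, so n(C6H12O6) = 10.269 × 1/6 = 1.7114 mol.
Mass of C6H12O6 = 1.7114 mol × 180.156 g/mol = 308.33 g.
Converting to mg: 308.33 g = 308300 mg.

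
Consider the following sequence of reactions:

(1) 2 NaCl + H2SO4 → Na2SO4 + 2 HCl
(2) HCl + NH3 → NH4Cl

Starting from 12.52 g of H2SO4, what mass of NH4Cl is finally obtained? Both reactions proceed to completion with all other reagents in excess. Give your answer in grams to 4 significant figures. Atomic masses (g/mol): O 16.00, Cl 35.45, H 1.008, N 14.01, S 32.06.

13.66 g

M(H2SO4) = 2(1.008) + 32.06 + 4(16.00) = 98.076 g/mol.
M(NH4Cl) = 14.01 + 4(1.008) + 35.45 = 53.492 g/mol.
n(H2SO4) = 12.520 / 98.076 = 0.12766 mol.
Step 1 gives a 1:2 ratio of H2SO4 to HCl, so n(HCl) = 0.25531 mol.
In step 2 the HCl:NH4Cl ratio is 1:1, so n(NH4Cl) = 0.25531 mol.
Mass of NH4Cl = 0.25531 × 53.492 = 13.657 g.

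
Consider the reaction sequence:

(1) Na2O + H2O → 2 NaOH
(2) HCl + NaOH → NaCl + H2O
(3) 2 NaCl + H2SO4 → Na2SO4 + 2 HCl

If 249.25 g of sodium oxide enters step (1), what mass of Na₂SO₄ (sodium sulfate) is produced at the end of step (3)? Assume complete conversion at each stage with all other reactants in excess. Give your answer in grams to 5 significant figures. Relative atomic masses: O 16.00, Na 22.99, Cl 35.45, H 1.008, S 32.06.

571.21 g

M(Na2O) = 2(22.99) + 16.00 = 61.98 g/mol.
M(Na2SO4) = 2(22.99) + 32.06 + 4(16.00) = 142.04 g/mol.
n(Na2O) = 249.25 / 61.98 = 4.02146 mol.
Reaction (1): Na2O→NaOH ratio 1:2 ⇒ n(NaOH) = 8.04292 mol.
Reaction (2): NaOH→NaCl ratio 1:1 ⇒ n(NaCl) = 8.04292 mol.
Reaction (3): NaCl→Na2SO4 ratio 2:1 ⇒ n(Na2SO4) = 4.02146 mol.
Mass of Na2SO4 = 4.02146 × 142.04 = 571.208 g.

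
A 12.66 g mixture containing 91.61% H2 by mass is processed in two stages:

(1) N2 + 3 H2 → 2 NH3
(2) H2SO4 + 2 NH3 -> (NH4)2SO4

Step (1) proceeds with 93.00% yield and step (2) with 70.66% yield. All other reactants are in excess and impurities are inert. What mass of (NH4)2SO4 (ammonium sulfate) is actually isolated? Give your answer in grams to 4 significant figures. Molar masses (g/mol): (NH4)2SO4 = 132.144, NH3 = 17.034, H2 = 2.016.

Pure H2 = 12.66 × 0.9161 = 11.598 g.
n(H2) = 11.598 / 2.016 = 5.7529 mol.
Step 1 (H2:NH3 = 3:2): theoretical n(NH3) = 3.8353 mol; at 93.00% yield, n(NH3) = 3.5668 mol.
Step 2 (NH3:(NH4)2SO4 = 2:1): theoretical n((NH4)2SO4) = 1.7834 mol, so theoretical mass = 1.7834 × 132.144 = 235.67 g.
At 70.66% yield, actual mass of (NH4)2SO4 = 235.67 × 0.7066 = 166.52 g.

166.5 g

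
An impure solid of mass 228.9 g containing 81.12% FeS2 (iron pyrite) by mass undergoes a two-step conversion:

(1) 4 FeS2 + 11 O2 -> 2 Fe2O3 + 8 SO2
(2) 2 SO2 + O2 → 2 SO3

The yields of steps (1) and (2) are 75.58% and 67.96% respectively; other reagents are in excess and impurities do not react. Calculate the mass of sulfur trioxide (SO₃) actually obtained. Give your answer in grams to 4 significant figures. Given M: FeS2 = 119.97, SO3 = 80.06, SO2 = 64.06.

127.3 g

Pure FeS2 = 228.9 × 0.8112 = 185.68 g.
n(FeS2) = 185.68 / 119.97 = 1.5478 mol.
Step 1 (FeS2:SO2 = 4:8): theoretical n(SO2) = 3.0955 mol; at 75.58% yield, n(SO2) = 2.3396 mol.
Step 2 (SO2:SO3 = 2:2): theoretical n(SO3) = 2.3396 mol, so theoretical mass = 2.3396 × 80.06 = 187.31 g.
At 67.96% yield, actual mass of SO3 = 187.31 × 0.6796 = 127.29 g.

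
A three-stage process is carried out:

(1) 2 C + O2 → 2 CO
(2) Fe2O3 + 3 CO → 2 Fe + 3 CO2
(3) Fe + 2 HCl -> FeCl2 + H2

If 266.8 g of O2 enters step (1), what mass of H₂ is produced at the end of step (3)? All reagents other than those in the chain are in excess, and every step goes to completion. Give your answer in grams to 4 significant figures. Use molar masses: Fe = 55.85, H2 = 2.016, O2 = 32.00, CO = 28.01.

22.41 g

n(O2) = 266.8 / 32.00 = 8.3375 mol.
Reaction (1): O2→CO ratio 1:2 ⇒ n(CO) = 16.675 mol.
Reaction (2): CO→Fe ratio 3:2 ⇒ n(Fe) = 11.117 mol.
Reaction (3): Fe→H2 ratio 1:1 ⇒ n(H2) = 11.117 mol.
Mass of H2 = 11.117 × 2.016 = 22.411 g.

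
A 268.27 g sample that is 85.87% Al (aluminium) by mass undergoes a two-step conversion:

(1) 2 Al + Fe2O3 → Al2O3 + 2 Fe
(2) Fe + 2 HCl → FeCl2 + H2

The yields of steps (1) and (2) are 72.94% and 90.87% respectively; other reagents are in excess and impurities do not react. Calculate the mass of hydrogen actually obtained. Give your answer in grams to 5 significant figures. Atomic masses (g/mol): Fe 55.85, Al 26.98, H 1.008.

11.409 g

Pure Al = 268.27 × 0.8587 = 230.363 g.
M(Al) = 26.98 g/mol.
M(H2) = 2(1.008) = 2.016 g/mol.
n(Al) = 230.363 / 26.98 = 8.53830 mol.
Step 1 (Al:Fe = 2:2): theoretical n(Fe) = 8.53830 mol; at 72.94% yield, n(Fe) = 6.22784 mol.
Step 2 (Fe:H2 = 1:1): theoretical n(H2) = 6.22784 mol, so theoretical mass = 6.22784 × 2.016 = 12.5553 g.
At 90.87% yield, actual mass of H2 = 12.5553 × 0.9087 = 11.4090 g.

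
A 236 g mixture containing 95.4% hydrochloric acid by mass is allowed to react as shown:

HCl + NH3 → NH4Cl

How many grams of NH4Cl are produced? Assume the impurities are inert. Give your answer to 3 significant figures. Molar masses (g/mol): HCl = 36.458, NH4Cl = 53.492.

330 g

Mass of pure HCl = 236 g × 0.954 = 225.1 g.
n(HCl) = 225.1 g / 36.458 g/mol = 6.175 mol.
From the equation the HCl:NH4Cl mole ratio is 1:1, so n(NH4Cl) = 6.175 × 1/1 = 6.175 mol.
Mass of NH4Cl = 6.175 mol × 53.492 g/mol = 330.3 g.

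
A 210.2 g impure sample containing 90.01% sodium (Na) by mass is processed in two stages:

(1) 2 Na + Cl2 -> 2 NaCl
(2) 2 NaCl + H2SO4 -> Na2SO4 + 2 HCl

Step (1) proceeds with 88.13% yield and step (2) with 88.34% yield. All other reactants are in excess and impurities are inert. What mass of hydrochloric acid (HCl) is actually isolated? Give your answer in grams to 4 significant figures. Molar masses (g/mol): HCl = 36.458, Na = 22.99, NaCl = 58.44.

233.6 g

Pure Na = 210.2 × 0.9001 = 189.20 g.
n(Na) = 189.20 / 22.99 = 8.2297 mol.
Step 1 (Na:NaCl = 2:2): theoretical n(NaCl) = 8.2297 mol; at 88.13% yield, n(NaCl) = 7.2528 mol.
Step 2 (NaCl:HCl = 2:2): theoretical n(HCl) = 7.2528 mol, so theoretical mass = 7.2528 × 36.458 = 264.42 g.
At 88.34% yield, actual mass of HCl = 264.42 × 0.8834 = 233.59 g.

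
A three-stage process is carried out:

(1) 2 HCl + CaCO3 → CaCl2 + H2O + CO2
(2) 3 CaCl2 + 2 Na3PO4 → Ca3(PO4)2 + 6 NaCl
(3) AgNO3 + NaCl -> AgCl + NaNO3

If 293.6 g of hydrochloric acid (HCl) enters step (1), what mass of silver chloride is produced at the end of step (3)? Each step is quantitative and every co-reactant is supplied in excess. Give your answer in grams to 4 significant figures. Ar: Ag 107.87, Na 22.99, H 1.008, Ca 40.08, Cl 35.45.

1154 g

M(HCl) = 1.008 + 35.45 = 36.458 g/mol.
M(AgCl) = 107.87 + 35.45 = 143.32 g/mol.
n(HCl) = 293.6 / 36.458 = 8.0531 mol.
Reaction (1): HCl→CaCl2 ratio 2:1 ⇒ n(CaCl2) = 4.0266 mol.
Reaction (2): CaCl2→NaCl ratio 3:6 ⇒ n(NaCl) = 8.0531 mol.
Reaction (3): NaCl→AgCl ratio 1:1 ⇒ n(AgCl) = 8.0531 mol.
Mass of AgCl = 8.0531 × 143.32 = 1154.2 g.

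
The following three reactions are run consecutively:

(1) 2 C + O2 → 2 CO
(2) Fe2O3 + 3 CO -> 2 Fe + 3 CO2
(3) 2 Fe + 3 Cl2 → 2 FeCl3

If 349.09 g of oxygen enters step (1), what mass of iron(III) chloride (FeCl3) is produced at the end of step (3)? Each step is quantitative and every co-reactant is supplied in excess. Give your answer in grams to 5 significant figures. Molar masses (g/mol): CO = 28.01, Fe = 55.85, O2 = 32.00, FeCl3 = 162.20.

2359.3 g

n(O2) = 349.09 / 32.00 = 10.9091 mol.
Reaction (1): O2→CO ratio 1:2 ⇒ n(CO) = 21.8181 mol.
Reaction (2): CO→Fe ratio 3:2 ⇒ n(Fe) = 14.5454 mol.
Reaction (3): Fe→FeCl3 ratio 2:2 ⇒ n(FeCl3) = 14.5454 mol.
Mass of FeCl3 = 14.5454 × 162.20 = 2359.27 g.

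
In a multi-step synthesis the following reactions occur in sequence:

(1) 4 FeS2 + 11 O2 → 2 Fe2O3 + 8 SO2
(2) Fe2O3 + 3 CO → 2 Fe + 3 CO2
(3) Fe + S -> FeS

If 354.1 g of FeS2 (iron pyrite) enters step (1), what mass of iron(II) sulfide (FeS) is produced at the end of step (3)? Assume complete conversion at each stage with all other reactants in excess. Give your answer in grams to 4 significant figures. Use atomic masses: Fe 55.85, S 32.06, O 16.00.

M(FeS2) = 55.85 + 2(32.06) = 119.97 g/mol.
M(FeS) = 55.85 + 32.06 = 87.91 g/mol.
n(FeS2) = 354.1 / 119.97 = 2.9516 mol.
Reaction (1): FeS2→Fe2O3 ratio 4:2 ⇒ n(Fe2O3) = 1.4758 mol.
Reaction (2): Fe2O3→Fe ratio 1:2 ⇒ n(Fe) = 2.9516 mol.
Reaction (3): Fe→FeS ratio 1:1 ⇒ n(FeS) = 2.9516 mol.
Mass of FeS = 2.9516 × 87.91 = 259.47 g.

259.5 g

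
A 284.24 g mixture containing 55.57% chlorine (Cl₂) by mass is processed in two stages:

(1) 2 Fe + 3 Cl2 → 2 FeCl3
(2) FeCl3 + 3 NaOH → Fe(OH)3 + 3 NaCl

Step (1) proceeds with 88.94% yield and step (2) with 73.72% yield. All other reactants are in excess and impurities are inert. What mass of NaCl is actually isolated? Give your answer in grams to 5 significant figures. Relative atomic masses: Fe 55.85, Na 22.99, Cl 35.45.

170.73 g

Pure Cl2 = 284.24 × 0.5557 = 157.952 g.
M(Cl2) = 2(35.45) = 70.90 g/mol.
M(NaCl) = 22.99 + 35.45 = 58.44 g/mol.
n(Cl2) = 157.952 / 70.90 = 2.22782 mol.
Step 1 (Cl2:FeCl3 = 3:2): theoretical n(FeCl3) = 1.48521 mol; at 88.94% yield, n(FeCl3) = 1.32095 mol.
Step 2 (FeCl3:NaCl = 1:3): theoretical n(NaCl) = 3.96284 mol, so theoretical mass = 3.96284 × 58.44 = 231.588 g.
At 73.72% yield, actual mass of NaCl = 231.588 × 0.7372 = 170.727 g.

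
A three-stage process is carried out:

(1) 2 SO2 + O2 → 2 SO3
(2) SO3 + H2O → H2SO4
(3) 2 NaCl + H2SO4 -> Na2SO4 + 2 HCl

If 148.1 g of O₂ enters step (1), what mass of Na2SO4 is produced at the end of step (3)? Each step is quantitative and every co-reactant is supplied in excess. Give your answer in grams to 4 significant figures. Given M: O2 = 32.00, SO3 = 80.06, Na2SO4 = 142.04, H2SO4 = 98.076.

n(O2) = 148.1 / 32.00 = 4.6281 mol.
Reaction (1): O2→SO3 ratio 1:2 ⇒ n(SO3) = 9.2562 mol.
Reaction (2): SO3→H2SO4 ratio 1:1 ⇒ n(H2SO4) = 9.2562 mol.
Reaction (3): H2SO4→Na2SO4 ratio 1:1 ⇒ n(Na2SO4) = 9.2562 mol.
Mass of Na2SO4 = 9.2562 × 142.04 = 1314.8 g.

1315 g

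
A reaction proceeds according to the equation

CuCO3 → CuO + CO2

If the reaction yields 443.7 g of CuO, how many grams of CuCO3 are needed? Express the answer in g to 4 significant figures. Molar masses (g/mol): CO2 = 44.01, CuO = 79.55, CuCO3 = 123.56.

n(CuO) = 443.70 g / 79.55 g/mol = 5.5776 mol.
From the equation the CuO:CuCO3 mole ratio is 1:1, so n(CuCO3) = 5.5776 × 1/1 = 5.5776 mol.
Mass of CuCO3 = 5.5776 mol × 123.56 g/mol = 689.17 g.

689.2 g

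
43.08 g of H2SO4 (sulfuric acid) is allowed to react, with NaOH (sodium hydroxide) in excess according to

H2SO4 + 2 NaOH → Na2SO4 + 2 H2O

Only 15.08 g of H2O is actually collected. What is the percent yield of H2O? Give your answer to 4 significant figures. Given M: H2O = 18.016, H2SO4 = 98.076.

n(H2SO4) = 43.080 g / 98.076 g/mol = 0.43925 mol.
From the equation the H2SO4:H2O mole ratio is 1:2, so n(H2O) = 0.43925 × 2/1 = 0.87850 mol.
Mass of H2O = 0.87850 mol × 18.016 g/mol = 15.827 g.
This is the theoretical yield. Percent yield = 15.08 g / 15.827 g × 100% = 95.280%.

95.28 %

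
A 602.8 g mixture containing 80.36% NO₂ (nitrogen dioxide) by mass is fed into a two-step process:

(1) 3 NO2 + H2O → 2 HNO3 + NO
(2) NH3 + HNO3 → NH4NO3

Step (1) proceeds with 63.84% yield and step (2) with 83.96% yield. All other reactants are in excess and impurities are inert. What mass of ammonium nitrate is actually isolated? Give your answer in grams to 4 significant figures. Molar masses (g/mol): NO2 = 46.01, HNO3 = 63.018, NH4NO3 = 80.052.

301.2 g

Pure NO2 = 602.8 × 0.8036 = 484.41 g.
n(NO2) = 484.41 / 46.01 = 10.528 mol.
Step 1 (NO2:HNO3 = 3:2): theoretical n(HNO3) = 7.0189 mol; at 63.84% yield, n(HNO3) = 4.4809 mol.
Step 2 (HNO3:NH4NO3 = 1:1): theoretical n(NH4NO3) = 4.4809 mol, so theoretical mass = 4.4809 × 80.052 = 358.70 g.
At 83.96% yield, actual mass of NH4NO3 = 358.70 × 0.8396 = 301.17 g.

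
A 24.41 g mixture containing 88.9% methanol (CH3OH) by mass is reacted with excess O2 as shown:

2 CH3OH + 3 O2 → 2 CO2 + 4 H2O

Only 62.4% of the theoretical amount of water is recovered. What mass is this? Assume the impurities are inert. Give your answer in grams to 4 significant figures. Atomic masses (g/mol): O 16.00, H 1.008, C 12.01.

15.23 g

Pure CH3OH available = 24.41 g × 0.889 = 21.700 g.
M(CH3OH) = 12.01 + 4(1.008) + 16.00 = 32.042 g/mol.
M(H2O) = 2(1.008) + 16.00 = 18.016 g/mol.
n(CH3OH) = 21.700 g / 32.042 g/mol = 0.67725 mol.
From the equation the CH3OH:H2O mole ratio is 2:4, so n(H2O) = 0.67725 × 4/2 = 1.3545 mol.
Mass of H2O = 1.3545 mol × 18.016 g/mol = 24.403 g.
Actual mass collected = 24.403 g × 0.624 = 15.227 g.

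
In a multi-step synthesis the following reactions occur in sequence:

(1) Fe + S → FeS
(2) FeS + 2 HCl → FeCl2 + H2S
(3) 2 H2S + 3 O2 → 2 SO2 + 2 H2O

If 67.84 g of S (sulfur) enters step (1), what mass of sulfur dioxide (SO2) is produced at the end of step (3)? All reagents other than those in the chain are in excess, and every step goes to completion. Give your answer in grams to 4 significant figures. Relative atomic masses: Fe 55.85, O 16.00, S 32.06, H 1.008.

135.6 g

M(S) = 32.06 g/mol.
M(SO2) = 32.06 + 2(16.00) = 64.06 g/mol.
n(S) = 67.84 / 32.06 = 2.1160 mol.
Reaction (1): S→FeS ratio 1:1 ⇒ n(FeS) = 2.1160 mol.
Reaction (2): FeS→H2S ratio 1:1 ⇒ n(H2S) = 2.1160 mol.
Reaction (3): H2S→SO2 ratio 2:2 ⇒ n(SO2) = 2.1160 mol.
Mass of SO2 = 2.1160 × 64.06 = 135.55 g.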